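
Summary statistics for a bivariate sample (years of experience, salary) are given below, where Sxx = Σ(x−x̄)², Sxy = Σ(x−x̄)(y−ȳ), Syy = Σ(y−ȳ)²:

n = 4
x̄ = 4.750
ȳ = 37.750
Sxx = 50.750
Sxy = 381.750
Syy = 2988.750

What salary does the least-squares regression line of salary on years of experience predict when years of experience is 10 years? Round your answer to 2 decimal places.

b = Sxy/Sxx = 381.75/50.75 = 7.522167
a = ȳ − b·x̄ = 37.75 − 7.522167·4.75 = 2.019704
ŷ(10) = a + b·10 = 2.019704 + 7.522167·10 = 77.241379

77.24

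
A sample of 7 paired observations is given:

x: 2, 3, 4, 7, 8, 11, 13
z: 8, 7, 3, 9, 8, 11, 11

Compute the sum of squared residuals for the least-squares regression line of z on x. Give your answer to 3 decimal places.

21.378

n = 7, Σx = 48, Σy = 57, Σxy = 440, Σx² = 432, Σy² = 509
Sxx = Σx² − (Σx)²/n = 432 − 329.142857 = 102.857143
Sxy = Σxy − (Σx)(Σy)/n = 440 − 390.857143 = 49.142857
Syy = Σy² − (Σy)²/n = 509 − 464.142857 = 44.857143
b = Sxy/Sxx = 49.142857/102.857143 = 0.477778
SSE = Syy − b·Sxy = 44.857143 − 0.477778·49.142857 = 21.377778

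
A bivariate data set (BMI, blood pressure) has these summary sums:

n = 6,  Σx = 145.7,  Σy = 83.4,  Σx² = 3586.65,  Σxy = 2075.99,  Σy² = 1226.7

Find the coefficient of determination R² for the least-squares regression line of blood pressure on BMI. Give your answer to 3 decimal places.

0.787

Sxx = Σx² − (Σx)²/n = 3586.65 − 3538.081667 = 48.568333
Sxy = Σxy − (Σx)(Σy)/n = 2075.99 − 2025.23 = 50.76
Syy = Σy² − (Σy)²/n = 1226.7 − 1159.26 = 67.44
R² = Sxy²/(Sxx·Syy) = (50.76)²/(48.568333·67.44) = 0.786634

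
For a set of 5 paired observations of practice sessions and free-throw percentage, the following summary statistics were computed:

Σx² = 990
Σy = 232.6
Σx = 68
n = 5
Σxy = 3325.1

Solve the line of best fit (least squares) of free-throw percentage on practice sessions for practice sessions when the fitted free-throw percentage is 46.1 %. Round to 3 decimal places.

13.431

Sxx = Σx² − (Σx)²/n = 990 − 924.8 = 65.2
Sxy = Σxy − (Σx)(Σy)/n = 3325.1 − 3163.36 = 161.74
b = Sxy/Sxx = 161.74/65.2 = 2.480675
a = ȳ − b·x̄ = 46.52 − 2.480675·13.6 = 12.782822
Set a + b·x = 46.1: x = (46.1 − 12.782822) / 2.480675 = 13.430691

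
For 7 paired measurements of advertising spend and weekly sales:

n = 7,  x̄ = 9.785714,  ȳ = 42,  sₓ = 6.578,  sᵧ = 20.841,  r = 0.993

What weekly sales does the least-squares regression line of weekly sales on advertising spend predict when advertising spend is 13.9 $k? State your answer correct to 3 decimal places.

b = r · sᵧ/sₓ = 0.993 · 20.841/6.578 = 3.146110
a = ȳ − b·x̄ = 42 − 3.146110·9.785714 = 11.213065
ŷ(13.9) = a + b·13.9 = 11.213065 + 3.146110·13.9 = 54.943997

54.944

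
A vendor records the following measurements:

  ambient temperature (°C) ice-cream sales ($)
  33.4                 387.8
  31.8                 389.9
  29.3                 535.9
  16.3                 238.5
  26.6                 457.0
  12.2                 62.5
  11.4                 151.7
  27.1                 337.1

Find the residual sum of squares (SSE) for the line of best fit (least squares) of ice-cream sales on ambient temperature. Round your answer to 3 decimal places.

44130.919

n = 8, Σx = 188.1, Σy = 2560.4, Σxy = 68724.25, Σx² = 4971.75, Σy² = 995886.46
Sxx = Σx² − (Σx)²/n = 4971.75 − 4422.70125 = 549.04875
Sxy = Σxy − (Σx)(Σy)/n = 68724.25 − 60201.405 = 8522.845
Syy = Σy² − (Σy)²/n = 995886.46 − 819456.02 = 176430.44
b = Sxy/Sxx = 8522.845/549.04875 = 15.522929
SSE = Syy − b·Sxy = 176430.44 − 15.522929·8522.845 = 44130.918520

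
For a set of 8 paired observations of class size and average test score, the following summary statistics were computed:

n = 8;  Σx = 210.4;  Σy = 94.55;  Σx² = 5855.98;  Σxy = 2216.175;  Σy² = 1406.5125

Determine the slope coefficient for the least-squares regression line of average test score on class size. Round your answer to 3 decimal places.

-0.839

Sxx = Σx² − (Σx)²/n = 5855.98 − 5533.52 = 322.46
Sxy = Σxy − (Σx)(Σy)/n = 2216.175 − 2486.665 = -270.49
b = Sxy/Sxx = -270.49/322.46 = -0.838833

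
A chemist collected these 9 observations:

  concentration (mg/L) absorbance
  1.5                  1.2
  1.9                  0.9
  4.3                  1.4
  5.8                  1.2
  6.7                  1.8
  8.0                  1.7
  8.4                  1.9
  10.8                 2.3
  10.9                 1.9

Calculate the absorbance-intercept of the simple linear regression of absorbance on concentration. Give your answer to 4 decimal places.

n = 9, Σx = 58.3, Σy = 14.3, Σxy = 103.66, Σx² = 472.89
Sxx = Σx² − (Σx)²/n = 472.89 − 377.654444 = 95.235556
Sxy = Σxy − (Σx)(Σy)/n = 103.66 − 92.632222 = 11.027778
b = Sxy/Sxx = 11.027778/95.235556 = 0.115795
a = ȳ − b·x̄ = 1.588889 − 0.115795·6.477778 = 0.838796

0.8388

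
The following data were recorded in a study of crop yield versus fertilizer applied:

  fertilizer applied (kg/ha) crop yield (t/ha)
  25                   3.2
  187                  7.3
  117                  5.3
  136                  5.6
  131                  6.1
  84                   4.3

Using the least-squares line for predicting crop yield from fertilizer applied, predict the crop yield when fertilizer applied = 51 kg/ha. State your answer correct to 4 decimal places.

n = 6, Σx = 680, Σy = 31.8, Σxy = 3987.1, Σx² = 91996
Sxx = Σx² − (Σx)²/n = 91996 − 77066.666667 = 14929.333333
Sxy = Σxy − (Σx)(Σy)/n = 3987.1 − 3604 = 383.1
b = Sxy/Sxx = 383.1/14929.333333 = 0.025661
a = ȳ − b·x̄ = 5.3 − 0.025661·113.333333 = 2.391766
ŷ(51) = a + b·51 = 2.391766 + 0.025661·51 = 3.700471

3.7005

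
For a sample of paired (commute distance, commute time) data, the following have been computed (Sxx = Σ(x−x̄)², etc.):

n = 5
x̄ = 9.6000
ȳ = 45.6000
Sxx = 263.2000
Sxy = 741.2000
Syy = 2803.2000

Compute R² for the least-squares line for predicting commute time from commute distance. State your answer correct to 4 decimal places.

R² = Sxy²/(Sxx·Syy) = (741.2)²/(263.2·2803.2) = 0.744613

0.7446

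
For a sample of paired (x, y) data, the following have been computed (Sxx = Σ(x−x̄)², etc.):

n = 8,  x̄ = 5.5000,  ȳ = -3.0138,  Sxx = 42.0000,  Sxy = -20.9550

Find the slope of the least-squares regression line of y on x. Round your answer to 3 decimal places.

b = Sxy/Sxx = -20.955/42 = -0.498929

-0.499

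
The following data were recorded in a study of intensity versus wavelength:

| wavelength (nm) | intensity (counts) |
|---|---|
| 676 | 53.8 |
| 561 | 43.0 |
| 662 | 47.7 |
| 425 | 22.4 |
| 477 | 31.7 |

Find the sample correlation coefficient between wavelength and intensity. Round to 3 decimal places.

n = 5, Σx = 2801, Σy = 198.6, Σxy = 116710.1, Σx² = 1618095, Σy² = 8525.38
Sxx = Σx² − (Σx)²/n = 1618095 − 1569120.2 = 48974.8
Sxy = Σxy − (Σx)(Σy)/n = 116710.1 − 111255.72 = 5454.38
Syy = Σy² − (Σy)²/n = 8525.38 − 7888.392 = 636.988
r = Sxy/√(Sxx·Syy) = 5454.38/√(31196359.9024) = 5454.38/5585.370167 = 0.976548

0.977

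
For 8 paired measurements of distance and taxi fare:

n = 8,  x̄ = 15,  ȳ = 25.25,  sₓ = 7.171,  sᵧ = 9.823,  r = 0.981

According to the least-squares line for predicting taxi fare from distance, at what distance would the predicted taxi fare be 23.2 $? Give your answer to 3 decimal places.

b = r · sᵧ/sₓ = 0.981 · 9.823/7.171 = 1.343796
a = ȳ − b·x̄ = 25.25 − 1.343796·15 = 5.093056
Set a + b·x = 23.2: x = (23.2 − 5.093056) / 1.343796 = 13.474471

13.474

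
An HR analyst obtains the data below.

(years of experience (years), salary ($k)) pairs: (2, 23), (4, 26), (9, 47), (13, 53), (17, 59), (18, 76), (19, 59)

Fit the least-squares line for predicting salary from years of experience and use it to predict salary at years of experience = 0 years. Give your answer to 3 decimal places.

18.581

n = 7, Σx = 82, Σy = 343, Σxy = 4754, Σx² = 1244
Sxx = Σx² − (Σx)²/n = 1244 − 960.571429 = 283.428571
Sxy = Σxy − (Σx)(Σy)/n = 4754 − 4018 = 736
b = Sxy/Sxx = 736/283.428571 = 2.596774
a = ȳ − b·x̄ = 49 − 2.596774·11.714286 = 18.580645
ŷ(0) = a + b·0 = 18.580645 + 2.596774·0 = 18.580645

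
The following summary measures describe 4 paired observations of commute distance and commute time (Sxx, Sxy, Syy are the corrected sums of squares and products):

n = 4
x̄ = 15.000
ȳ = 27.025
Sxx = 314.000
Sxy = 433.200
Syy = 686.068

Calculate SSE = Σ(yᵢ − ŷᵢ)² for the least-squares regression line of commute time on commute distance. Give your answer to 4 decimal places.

88.4176

b = Sxy/Sxx = 433.2/314 = 1.379618
SSE = Syy − b·Sxy = 686.068 − 1.379618·433.2 = 88.417554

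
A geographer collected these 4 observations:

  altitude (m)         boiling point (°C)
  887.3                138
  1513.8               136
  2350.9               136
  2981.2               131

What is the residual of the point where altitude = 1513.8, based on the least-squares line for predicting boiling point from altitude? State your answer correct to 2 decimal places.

-0.46

n = 4, Σx = 7733.2, Σy = 541, Σxy = 1038583.8, Σx² = 17493175.98
Sxx = Σx² − (Σx)²/n = 17493175.98 − 14950595.56 = 2542580.42
Sxy = Σxy − (Σx)(Σy)/n = 1038583.8 − 1045915.3 = -7331.5
b = Sxy/Sxx = -7331.5/2542580.42 = -0.002883
a = ȳ − b·x̄ = 135.25 − (-0.002883)·1933.3 = 140.824647
ŷ(1513.8) = 140.824647 + (-0.002883)·1513.8 = 136.459623
residual = y − ŷ = 136 − 136.459623 = -0.459623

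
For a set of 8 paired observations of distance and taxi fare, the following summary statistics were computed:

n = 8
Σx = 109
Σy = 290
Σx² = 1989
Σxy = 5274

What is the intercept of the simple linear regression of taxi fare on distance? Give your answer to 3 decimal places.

0.482

Sxx = Σx² − (Σx)²/n = 1989 − 1485.125 = 503.875
Sxy = Σxy − (Σx)(Σy)/n = 5274 − 3951.25 = 1322.75
b = Sxy/Sxx = 1322.75/503.875 = 2.625155
a = ȳ − b·x̄ = 36.25 − 2.625155·13.625 = 0.482262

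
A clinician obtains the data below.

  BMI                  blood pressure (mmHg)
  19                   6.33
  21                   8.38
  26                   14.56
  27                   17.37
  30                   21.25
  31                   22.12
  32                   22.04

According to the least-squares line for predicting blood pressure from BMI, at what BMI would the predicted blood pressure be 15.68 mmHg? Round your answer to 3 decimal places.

26.320

n = 7, Σx = 186, Σy = 112.05, Σxy = 3172.3, Σx² = 5092
Sxx = Σx² − (Σx)²/n = 5092 − 4942.285714 = 149.714286
Sxy = Σxy − (Σx)(Σy)/n = 3172.3 − 2977.328571 = 194.971429
b = Sxy/Sxx = 194.971429/149.714286 = 1.302290
a = ȳ − b·x̄ = 16.007143 − 1.302290·26.571429 = -18.596565
Set a + b·x = 15.68: x = (15.68 − (-18.596565)) / 1.302290 = 26.320223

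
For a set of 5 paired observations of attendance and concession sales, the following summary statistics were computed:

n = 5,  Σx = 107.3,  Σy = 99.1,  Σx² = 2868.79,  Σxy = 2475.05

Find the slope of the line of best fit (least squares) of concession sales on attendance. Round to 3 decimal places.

0.615

Sxx = Σx² − (Σx)²/n = 2868.79 − 2302.658 = 566.132
Sxy = Σxy − (Σx)(Σy)/n = 2475.05 − 2126.686 = 348.364
b = Sxy/Sxx = 348.364/566.132 = 0.615341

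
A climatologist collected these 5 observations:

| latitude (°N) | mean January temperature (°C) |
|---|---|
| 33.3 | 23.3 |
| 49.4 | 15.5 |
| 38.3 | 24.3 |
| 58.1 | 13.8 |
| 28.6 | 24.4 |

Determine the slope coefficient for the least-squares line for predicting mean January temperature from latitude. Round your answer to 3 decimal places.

-0.406

n = 5, Σx = 207.7, Σy = 101.3, Σxy = 3971.9, Σx² = 9209.71
Sxx = Σx² − (Σx)²/n = 9209.71 − 8627.858 = 581.852
Sxy = Σxy − (Σx)(Σy)/n = 3971.9 − 4208.002 = -236.102
b = Sxy/Sxx = -236.102/581.852 = -0.405777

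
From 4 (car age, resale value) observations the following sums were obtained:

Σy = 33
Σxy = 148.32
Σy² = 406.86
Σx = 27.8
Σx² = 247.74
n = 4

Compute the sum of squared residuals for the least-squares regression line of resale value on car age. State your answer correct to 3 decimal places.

Sxx = Σx² − (Σx)²/n = 247.74 − 193.21 = 54.53
Sxy = Σxy − (Σx)(Σy)/n = 148.32 − 229.35 = -81.03
Syy = Σy² − (Σy)²/n = 406.86 − 272.25 = 134.61
b = Sxy/Sxx = -81.03/54.53 = -1.485971
SSE = Syy − b·Sxy = 134.61 − (-1.485971)·(-81.03) = 14.201768

14.202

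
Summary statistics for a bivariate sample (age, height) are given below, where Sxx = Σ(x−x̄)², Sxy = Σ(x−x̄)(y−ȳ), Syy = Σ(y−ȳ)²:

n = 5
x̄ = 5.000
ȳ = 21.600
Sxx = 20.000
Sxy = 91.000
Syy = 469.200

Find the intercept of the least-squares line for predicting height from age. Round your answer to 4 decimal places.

b = Sxy/Sxx = 91/20 = 4.55
a = ȳ − b·x̄ = 21.6 − 4.55·5 = -1.15

-1.1500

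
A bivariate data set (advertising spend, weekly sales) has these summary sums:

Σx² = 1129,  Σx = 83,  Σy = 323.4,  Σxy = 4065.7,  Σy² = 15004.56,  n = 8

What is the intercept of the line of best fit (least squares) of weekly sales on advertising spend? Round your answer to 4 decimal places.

12.9097

Sxx = Σx² − (Σx)²/n = 1129 − 861.125 = 267.875
Sxy = Σxy − (Σx)(Σy)/n = 4065.7 − 3355.275 = 710.425
b = Sxy/Sxx = 710.425/267.875 = 2.652077
a = ȳ − b·x̄ = 40.425 − 2.652077·10.375 = 12.909706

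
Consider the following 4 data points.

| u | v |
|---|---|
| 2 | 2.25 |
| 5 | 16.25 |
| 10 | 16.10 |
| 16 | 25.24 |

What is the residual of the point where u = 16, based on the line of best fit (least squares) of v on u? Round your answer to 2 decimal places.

n = 4, Σx = 33, Σy = 59.84, Σxy = 650.59, Σx² = 385
Sxx = Σx² − (Σx)²/n = 385 − 272.25 = 112.75
Sxy = Σxy − (Σx)(Σy)/n = 650.59 − 493.68 = 156.91
b = Sxy/Sxx = 156.91/112.75 = 1.391663
a = ȳ − b·x̄ = 14.96 − 1.391663·8.25 = 3.478780
ŷ(16) = 3.478780 + 1.391663·16 = 25.745388
residual = y − ŷ = 25.24 − 25.745388 = -0.505388

-0.51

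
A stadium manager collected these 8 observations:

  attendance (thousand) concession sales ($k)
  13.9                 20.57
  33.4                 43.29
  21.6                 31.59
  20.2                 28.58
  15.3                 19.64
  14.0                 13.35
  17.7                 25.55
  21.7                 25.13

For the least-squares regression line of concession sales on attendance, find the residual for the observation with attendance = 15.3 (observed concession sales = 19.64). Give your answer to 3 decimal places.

-0.430

n = 8, Σx = 157.8, Σy = 207.7, Σxy = 4476.417, Σx² = 3397.64
Sxx = Σx² − (Σx)²/n = 3397.64 − 3112.605 = 285.035
Sxy = Σxy − (Σx)(Σy)/n = 4476.417 − 4096.8825 = 379.5345
b = Sxy/Sxx = 379.5345/285.035 = 1.331536
a = ȳ − b·x̄ = 25.9625 − 1.331536·19.725 = -0.302057
ŷ(15.3) = -0.302057 + 1.331536·15.3 = 20.070451
residual = y − ŷ = 19.64 − 20.070451 = -0.430451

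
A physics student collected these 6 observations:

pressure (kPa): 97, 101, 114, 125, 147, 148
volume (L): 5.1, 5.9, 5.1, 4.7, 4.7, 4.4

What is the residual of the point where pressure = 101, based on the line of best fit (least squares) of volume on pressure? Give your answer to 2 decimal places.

0.52

n = 6, Σx = 732, Σy = 29.9, Σxy = 3601.6, Σx² = 91744
Sxx = Σx² − (Σx)²/n = 91744 − 89304 = 2440
Sxy = Σxy − (Σx)(Σy)/n = 3601.6 − 3647.8 = -46.2
b = Sxy/Sxx = -46.2/2440 = -0.018934
a = ȳ − b·x̄ = 4.983333 − (-0.018934)·122 = 7.293333
ŷ(101) = 7.293333 + (-0.018934)·101 = 5.380956
residual = y − ŷ = 5.9 − 5.380956 = 0.519044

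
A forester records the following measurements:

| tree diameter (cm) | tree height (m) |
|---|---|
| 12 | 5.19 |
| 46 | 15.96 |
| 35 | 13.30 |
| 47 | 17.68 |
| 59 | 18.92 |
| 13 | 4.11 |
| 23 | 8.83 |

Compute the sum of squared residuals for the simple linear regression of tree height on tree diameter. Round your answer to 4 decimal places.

5.8032

n = 7, Σx = 235, Σy = 83.99, Σxy = 3465.7, Σx² = 9873, Σy² = 1223.9575
Sxx = Σx² − (Σx)²/n = 9873 − 7889.285714 = 1983.714286
Sxy = Σxy − (Σx)(Σy)/n = 3465.7 − 2819.664286 = 646.035714
Syy = Σy² − (Σy)²/n = 1223.9575 − 1007.760014 = 216.197486
b = Sxy/Sxx = 646.035714/1983.714286 = 0.325670
SSE = Syy − b·Sxy = 216.197486 − 0.325670·646.035714 = 5.803203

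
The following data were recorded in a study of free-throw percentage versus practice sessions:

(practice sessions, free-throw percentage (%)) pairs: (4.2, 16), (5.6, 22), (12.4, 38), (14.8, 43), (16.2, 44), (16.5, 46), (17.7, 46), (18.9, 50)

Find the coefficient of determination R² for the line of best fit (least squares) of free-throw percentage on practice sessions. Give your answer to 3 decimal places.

n = 8, Σx = 106.3, Σy = 305, Σxy = 4529, Σx² = 1626.99, Σy² = 12701
Sxx = Σx² − (Σx)²/n = 1626.99 − 1412.46125 = 214.52875
Sxy = Σxy − (Σx)(Σy)/n = 4529 − 4052.6875 = 476.3125
Syy = Σy² − (Σy)²/n = 12701 − 11628.125 = 1072.875
R² = Sxy²/(Sxx·Syy) = (476.3125)²/(214.52875·1072.875) = 0.985710

0.986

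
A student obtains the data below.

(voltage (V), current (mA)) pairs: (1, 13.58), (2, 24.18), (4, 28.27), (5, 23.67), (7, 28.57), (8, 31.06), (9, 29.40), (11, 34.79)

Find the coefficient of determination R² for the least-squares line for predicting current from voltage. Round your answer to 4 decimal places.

n = 8, Σx = 47, Σy = 213.52, Σxy = 1389.13, Σx² = 361, Σy² = 5984.2232
Sxx = Σx² − (Σx)²/n = 361 − 276.125 = 84.875
Sxy = Σxy − (Σx)(Σy)/n = 1389.13 − 1254.43 = 134.7
Syy = Σy² − (Σy)²/n = 5984.2232 − 5698.8488 = 285.3744
R² = Sxy²/(Sxx·Syy) = (134.7)²/(84.875·285.3744) = 0.749101

0.7491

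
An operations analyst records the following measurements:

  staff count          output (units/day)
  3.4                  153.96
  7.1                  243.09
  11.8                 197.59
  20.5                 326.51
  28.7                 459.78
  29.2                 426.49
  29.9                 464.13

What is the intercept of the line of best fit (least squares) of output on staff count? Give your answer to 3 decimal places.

n = 7, Σx = 130.6, Σy = 2271.55, Σxy = 50801.101, Σx² = 3191.8
Sxx = Σx² − (Σx)²/n = 3191.8 − 2436.622857 = 755.177143
Sxy = Σxy − (Σx)(Σy)/n = 50801.101 − 42380.632857 = 8420.468143
b = Sxy/Sxx = 8420.468143/755.177143 = 11.150322
a = ȳ − b·x̄ = 324.507143 − 11.150322·18.657143 = 116.473997

116.474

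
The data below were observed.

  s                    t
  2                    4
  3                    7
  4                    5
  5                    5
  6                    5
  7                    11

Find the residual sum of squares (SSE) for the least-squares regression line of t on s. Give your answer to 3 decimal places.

n = 6, Σx = 27, Σy = 37, Σxy = 181, Σx² = 139, Σy² = 261
Sxx = Σx² − (Σx)²/n = 139 − 121.5 = 17.5
Sxy = Σxy − (Σx)(Σy)/n = 181 − 166.5 = 14.5
Syy = Σy² − (Σy)²/n = 261 − 228.166667 = 32.833333
b = Sxy/Sxx = 14.5/17.5 = 0.828571
SSE = Syy − b·Sxy = 32.833333 − 0.828571·14.5 = 20.819048

20.819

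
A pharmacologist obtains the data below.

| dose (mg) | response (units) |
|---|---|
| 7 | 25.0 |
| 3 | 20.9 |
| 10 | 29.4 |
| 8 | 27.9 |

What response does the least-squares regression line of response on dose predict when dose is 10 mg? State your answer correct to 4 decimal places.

n = 4, Σx = 28, Σy = 103.2, Σxy = 754.9, Σx² = 222
Sxx = Σx² − (Σx)²/n = 222 − 196 = 26
Sxy = Σxy − (Σx)(Σy)/n = 754.9 − 722.4 = 32.5
b = Sxy/Sxx = 32.5/26 = 1.25
a = ȳ − b·x̄ = 25.8 − 1.25·7 = 17.05
ŷ(10) = a + b·10 = 17.05 + 1.25·10 = 29.55

29.5500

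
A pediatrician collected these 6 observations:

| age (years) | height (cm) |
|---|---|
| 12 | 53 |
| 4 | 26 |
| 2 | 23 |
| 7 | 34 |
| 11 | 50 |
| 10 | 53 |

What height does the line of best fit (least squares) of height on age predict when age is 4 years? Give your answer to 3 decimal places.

n = 6, Σx = 46, Σy = 239, Σxy = 2104, Σx² = 434
Sxx = Σx² − (Σx)²/n = 434 − 352.666667 = 81.333333
Sxy = Σxy − (Σx)(Σy)/n = 2104 − 1832.333333 = 271.666667
b = Sxy/Sxx = 271.666667/81.333333 = 3.340164
a = ȳ − b·x̄ = 39.833333 − 3.340164·7.666667 = 14.225410
ŷ(4) = a + b·4 = 14.225410 + 3.340164·4 = 27.586066

27.586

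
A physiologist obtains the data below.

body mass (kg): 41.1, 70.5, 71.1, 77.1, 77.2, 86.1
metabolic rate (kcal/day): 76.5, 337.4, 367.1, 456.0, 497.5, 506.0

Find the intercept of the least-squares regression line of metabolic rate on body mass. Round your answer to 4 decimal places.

-343.8307

n = 6, Σx = 423.1, Σy = 2240.5, Σxy = 170162.86, Σx² = 31032.13
Sxx = Σx² − (Σx)²/n = 31032.13 − 29835.601667 = 1196.528333
Sxy = Σxy − (Σx)(Σy)/n = 170162.86 − 157992.591667 = 12170.268333
b = Sxy/Sxx = 12170.268333/1196.528333 = 10.171316
a = ȳ − b·x̄ = 373.416667 − 10.171316·70.516667 = -343.830666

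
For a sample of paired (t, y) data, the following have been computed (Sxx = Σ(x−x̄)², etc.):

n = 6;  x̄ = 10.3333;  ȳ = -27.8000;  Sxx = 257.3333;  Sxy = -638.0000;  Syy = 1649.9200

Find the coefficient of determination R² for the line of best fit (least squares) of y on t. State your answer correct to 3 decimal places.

R² = Sxy²/(Sxx·Syy) = (-638)²/(257.3333·1649.92) = 0.958699

0.959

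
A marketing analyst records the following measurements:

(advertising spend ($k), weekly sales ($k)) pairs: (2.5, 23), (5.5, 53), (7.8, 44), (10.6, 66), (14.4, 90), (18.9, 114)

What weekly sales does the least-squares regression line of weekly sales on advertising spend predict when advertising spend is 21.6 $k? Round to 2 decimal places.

127.17

n = 6, Σx = 59.7, Σy = 390, Σxy = 4842.4, Σx² = 774.27
Sxx = Σx² − (Σx)²/n = 774.27 − 594.015 = 180.255
Sxy = Σxy − (Σx)(Σy)/n = 4842.4 − 3880.5 = 961.9
b = Sxy/Sxx = 961.9/180.255 = 5.336329
a = ȳ − b·x̄ = 65 − 5.336329·9.95 = 11.903526
ŷ(21.6) = a + b·21.6 = 11.903526 + 5.336329·21.6 = 127.168234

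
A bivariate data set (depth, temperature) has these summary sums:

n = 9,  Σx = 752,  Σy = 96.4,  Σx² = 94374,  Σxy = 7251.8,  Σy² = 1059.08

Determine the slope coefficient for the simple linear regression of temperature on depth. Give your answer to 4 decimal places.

-0.0255

Sxx = Σx² − (Σx)²/n = 94374 − 62833.777778 = 31540.222222
Sxy = Σxy − (Σx)(Σy)/n = 7251.8 − 8054.755556 = -802.955556
b = Sxy/Sxx = -802.955556/31540.222222 = -0.025458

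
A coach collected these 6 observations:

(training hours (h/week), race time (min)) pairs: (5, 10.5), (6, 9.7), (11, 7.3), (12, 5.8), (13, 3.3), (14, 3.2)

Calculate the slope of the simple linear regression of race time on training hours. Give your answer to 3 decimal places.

n = 6, Σx = 61, Σy = 39.8, Σxy = 348.3, Σx² = 691
Sxx = Σx² − (Σx)²/n = 691 − 620.166667 = 70.833333
Sxy = Σxy − (Σx)(Σy)/n = 348.3 − 404.633333 = -56.333333
b = Sxy/Sxx = -56.333333/70.833333 = -0.795294

-0.795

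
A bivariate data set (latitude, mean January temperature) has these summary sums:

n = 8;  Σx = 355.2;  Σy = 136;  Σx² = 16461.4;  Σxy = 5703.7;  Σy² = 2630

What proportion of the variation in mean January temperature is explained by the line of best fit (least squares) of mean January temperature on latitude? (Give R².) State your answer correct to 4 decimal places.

Sxx = Σx² − (Σx)²/n = 16461.4 − 15770.88 = 690.52
Sxy = Σxy − (Σx)(Σy)/n = 5703.7 − 6038.4 = -334.7
Syy = Σy² − (Σy)²/n = 2630 − 2312 = 318
R² = Sxy²/(Sxx·Syy) = (-334.7)²/(690.52·318) = 0.510162

0.5102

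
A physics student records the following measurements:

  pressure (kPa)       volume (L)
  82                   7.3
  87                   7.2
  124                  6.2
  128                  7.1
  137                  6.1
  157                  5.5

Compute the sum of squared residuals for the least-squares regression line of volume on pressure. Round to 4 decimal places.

0.6703

n = 6, Σx = 715, Σy = 39.4, Σxy = 4601.8, Σx² = 89471, Σy² = 261.44
Sxx = Σx² − (Σx)²/n = 89471 − 85204.166667 = 4266.833333
Sxy = Σxy − (Σx)(Σy)/n = 4601.8 − 4695.166667 = -93.366667
Syy = Σy² − (Σy)²/n = 261.44 − 258.726667 = 2.713333
b = Sxy/Sxx = -93.366667/4266.833333 = -0.021882
SSE = Syy − b·Sxy = 2.713333 − (-0.021882)·(-93.366667) = 0.670288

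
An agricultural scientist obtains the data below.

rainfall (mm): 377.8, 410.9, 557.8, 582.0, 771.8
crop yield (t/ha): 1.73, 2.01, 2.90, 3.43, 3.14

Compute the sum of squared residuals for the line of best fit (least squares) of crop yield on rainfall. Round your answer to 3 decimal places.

0.685

n = 5, Σx = 2700.3, Σy = 13.21, Σxy = 7516.835, Σx² = 1557111.73, Σy² = 37.0675
Sxx = Σx² − (Σx)²/n = 1557111.73 − 1458324.018 = 98787.712
Sxy = Σxy − (Σx)(Σy)/n = 7516.835 − 7134.1926 = 382.6424
Syy = Σy² − (Σy)²/n = 37.0675 − 34.90082 = 2.16668
b = Sxy/Sxx = 382.6424/98787.712 = 0.003873
SSE = Syy − b·Sxy = 2.16668 − 0.003873·382.6424 = 0.684560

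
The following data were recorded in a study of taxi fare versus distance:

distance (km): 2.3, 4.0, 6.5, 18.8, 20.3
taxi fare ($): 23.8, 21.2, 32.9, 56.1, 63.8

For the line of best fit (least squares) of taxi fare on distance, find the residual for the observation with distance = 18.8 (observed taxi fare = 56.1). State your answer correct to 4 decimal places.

n = 5, Σx = 51.9, Σy = 197.8, Σxy = 2703.21, Σx² = 829.07
Sxx = Σx² − (Σx)²/n = 829.07 − 538.722 = 290.348
Sxy = Σxy − (Σx)(Σy)/n = 2703.21 − 2053.164 = 650.046
b = Sxy/Sxx = 650.046/290.348 = 2.238851
a = ȳ − b·x̄ = 39.56 − 2.238851·10.38 = 16.320723
ŷ(18.8) = 16.320723 + 2.238851·18.8 = 58.411128
residual = y − ŷ = 56.1 − 58.411128 = -2.311128

-2.3111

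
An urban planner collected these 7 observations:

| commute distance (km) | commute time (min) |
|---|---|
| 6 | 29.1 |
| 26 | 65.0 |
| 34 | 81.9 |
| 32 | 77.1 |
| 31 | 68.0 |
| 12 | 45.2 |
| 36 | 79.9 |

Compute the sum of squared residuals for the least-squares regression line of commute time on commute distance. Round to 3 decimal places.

67.734

n = 7, Σx = 177, Σy = 446.2, Σxy = 12643.2, Σx² = 5293, Σy² = 30774.88
Sxx = Σx² − (Σx)²/n = 5293 − 4475.571429 = 817.428571
Sxy = Σxy − (Σx)(Σy)/n = 12643.2 − 11282.485714 = 1360.714286
Syy = Σy² − (Σy)²/n = 30774.88 − 28442.062857 = 2332.817143
b = Sxy/Sxx = 1360.714286/817.428571 = 1.664628
SSE = Syy − b·Sxy = 2332.817143 − 1.664628·1360.714286 = 67.734380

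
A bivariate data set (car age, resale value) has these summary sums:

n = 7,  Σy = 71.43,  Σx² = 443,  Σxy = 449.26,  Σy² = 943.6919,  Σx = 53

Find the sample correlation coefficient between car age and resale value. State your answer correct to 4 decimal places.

-0.9673

Sxx = Σx² − (Σx)²/n = 443 − 401.285714 = 41.714286
Sxy = Σxy − (Σx)(Σy)/n = 449.26 − 540.827143 = -91.567143
Syy = Σy² − (Σy)²/n = 943.6919 − 728.892129 = 214.799771
r = Sxy/√(Sxx·Syy) = -91.567143/√(8960.219037) = -91.567143/94.658434 = -0.967343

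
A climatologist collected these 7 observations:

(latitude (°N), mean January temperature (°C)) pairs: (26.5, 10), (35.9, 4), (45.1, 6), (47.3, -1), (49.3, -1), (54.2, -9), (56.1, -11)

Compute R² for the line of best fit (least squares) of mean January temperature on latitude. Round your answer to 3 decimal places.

n = 7, Σx = 314.4, Σy = -2, Σxy = -522.3, Σx² = 14777.7, Σy² = 356
Sxx = Σx² − (Σx)²/n = 14777.7 − 14121.051429 = 656.648571
Sxy = Σxy − (Σx)(Σy)/n = -522.3 − (-89.828571) = -432.471429
Syy = Σy² − (Σy)²/n = 356 − 0.571429 = 355.428571
R² = Sxy²/(Sxx·Syy) = (-432.471429)²/(656.648571·355.428571) = 0.801363

0.801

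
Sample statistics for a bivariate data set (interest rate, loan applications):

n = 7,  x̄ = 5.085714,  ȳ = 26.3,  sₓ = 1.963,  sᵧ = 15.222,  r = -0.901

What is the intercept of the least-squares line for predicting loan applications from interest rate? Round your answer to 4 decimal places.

61.8327

b = r · sᵧ/sₓ = -0.901 · 15.222/1.963 = -6.986766
a = ȳ − b·x̄ = 26.3 − (-6.986766)·5.085714 = 61.832695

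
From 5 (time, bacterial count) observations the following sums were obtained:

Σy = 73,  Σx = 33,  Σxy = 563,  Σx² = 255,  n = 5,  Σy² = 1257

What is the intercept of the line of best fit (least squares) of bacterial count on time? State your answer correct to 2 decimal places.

Sxx = Σx² − (Σx)²/n = 255 − 217.8 = 37.2
Sxy = Σxy − (Σx)(Σy)/n = 563 − 481.8 = 81.2
b = Sxy/Sxx = 81.2/37.2 = 2.182796
a = ȳ − b·x̄ = 14.6 − 2.182796·6.6 = 0.193548

0.19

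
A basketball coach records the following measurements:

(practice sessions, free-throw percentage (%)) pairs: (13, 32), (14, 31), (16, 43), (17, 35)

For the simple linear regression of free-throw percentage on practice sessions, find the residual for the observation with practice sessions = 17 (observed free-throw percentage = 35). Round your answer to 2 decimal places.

n = 4, Σx = 60, Σy = 141, Σxy = 2133, Σx² = 910
Sxx = Σx² − (Σx)²/n = 910 − 900 = 10
Sxy = Σxy − (Σx)(Σy)/n = 2133 − 2115 = 18
b = Sxy/Sxx = 18/10 = 1.8
a = ȳ − b·x̄ = 35.25 − 1.8·15 = 8.25
ŷ(17) = 8.25 + 1.8·17 = 38.85
residual = y − ŷ = 35 − 38.85 = -3.85

-3.85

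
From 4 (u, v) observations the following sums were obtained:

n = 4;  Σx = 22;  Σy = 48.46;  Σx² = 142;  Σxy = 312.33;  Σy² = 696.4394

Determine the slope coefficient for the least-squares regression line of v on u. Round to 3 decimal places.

2.181

Sxx = Σx² − (Σx)²/n = 142 − 121 = 21
Sxy = Σxy − (Σx)(Σy)/n = 312.33 − 266.53 = 45.8
b = Sxy/Sxx = 45.8/21 = 2.180952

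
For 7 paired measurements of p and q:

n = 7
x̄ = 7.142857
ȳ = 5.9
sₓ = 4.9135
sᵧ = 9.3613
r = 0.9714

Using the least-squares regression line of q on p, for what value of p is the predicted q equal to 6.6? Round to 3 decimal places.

7.521

b = r · sᵧ/sₓ = 0.9714 · 9.3613/4.9135 = 1.850731
a = ȳ − b·x̄ = 5.9 − 1.850731·7.142857 = -7.319507
Set a + b·x = 6.6: x = (6.6 − (-7.319507)) / 1.850731 = 7.521086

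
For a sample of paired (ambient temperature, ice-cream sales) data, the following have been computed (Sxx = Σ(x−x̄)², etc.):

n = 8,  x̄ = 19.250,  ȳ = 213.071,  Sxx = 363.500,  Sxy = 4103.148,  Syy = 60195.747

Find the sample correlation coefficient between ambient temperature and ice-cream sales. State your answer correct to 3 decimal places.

r = Sxy/√(Sxx·Syy) = 4103.148/√(21881154.0345) = 4103.148/4677.729581 = 0.877167

0.877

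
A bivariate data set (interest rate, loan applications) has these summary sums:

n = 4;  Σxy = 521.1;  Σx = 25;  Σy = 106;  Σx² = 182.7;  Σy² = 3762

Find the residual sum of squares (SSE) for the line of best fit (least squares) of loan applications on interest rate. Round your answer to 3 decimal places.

Sxx = Σx² − (Σx)²/n = 182.7 − 156.25 = 26.45
Sxy = Σxy − (Σx)(Σy)/n = 521.1 − 662.5 = -141.4
Syy = Σy² − (Σy)²/n = 3762 − 2809 = 953
b = Sxy/Sxx = -141.4/26.45 = -5.345936
SSE = Syy − b·Sxy = 953 − (-5.345936)·(-141.4) = 197.084688

197.085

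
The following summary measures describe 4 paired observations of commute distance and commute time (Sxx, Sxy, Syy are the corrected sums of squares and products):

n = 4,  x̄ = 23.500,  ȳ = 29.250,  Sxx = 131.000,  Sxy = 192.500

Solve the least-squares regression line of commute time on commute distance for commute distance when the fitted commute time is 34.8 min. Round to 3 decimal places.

27.277

b = Sxy/Sxx = 192.5/131 = 1.469466
a = ȳ − b·x̄ = 29.25 − 1.469466·23.5 = -5.282443
Set a + b·x = 34.8: x = (34.8 − (-5.282443)) / 1.469466 = 27.276883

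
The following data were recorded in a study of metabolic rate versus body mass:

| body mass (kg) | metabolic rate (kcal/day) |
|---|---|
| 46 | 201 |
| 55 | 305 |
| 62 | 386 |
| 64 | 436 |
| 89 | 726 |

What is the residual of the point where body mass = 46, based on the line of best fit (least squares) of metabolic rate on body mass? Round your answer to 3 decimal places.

1.416

n = 5, Σx = 316, Σy = 2054, Σxy = 142471, Σx² = 21002
Sxx = Σx² − (Σx)²/n = 21002 − 19971.2 = 1030.8
Sxy = Σxy − (Σx)(Σy)/n = 142471 − 129812.8 = 12658.2
b = Sxy/Sxx = 12658.2/1030.8 = 12.279977
a = ȳ − b·x̄ = 410.8 − 12.279977·63.2 = -365.294529
ŷ(46) = -365.294529 + 12.279977·46 = 199.584400
residual = y − ŷ = 201 − 199.584400 = 1.415600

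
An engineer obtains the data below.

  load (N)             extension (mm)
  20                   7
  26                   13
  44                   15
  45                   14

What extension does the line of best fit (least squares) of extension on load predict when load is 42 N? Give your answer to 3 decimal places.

14.211

n = 4, Σx = 135, Σy = 49, Σxy = 1768, Σx² = 5037
Sxx = Σx² − (Σx)²/n = 5037 − 4556.25 = 480.75
Sxy = Σxy − (Σx)(Σy)/n = 1768 − 1653.75 = 114.25
b = Sxy/Sxx = 114.25/480.75 = 0.237650
a = ȳ − b·x̄ = 12.25 − 0.237650·33.75 = 4.229329
ŷ(42) = a + b·42 = 4.229329 + 0.237650·42 = 14.210608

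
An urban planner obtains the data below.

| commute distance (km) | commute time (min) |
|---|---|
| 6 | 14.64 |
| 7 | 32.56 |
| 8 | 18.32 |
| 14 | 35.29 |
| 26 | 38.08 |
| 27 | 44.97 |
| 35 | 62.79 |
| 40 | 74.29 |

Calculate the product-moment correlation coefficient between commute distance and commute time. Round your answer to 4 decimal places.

0.9368

n = 8, Σx = 163, Σy = 320.94, Σxy = 8329.9, Σx² = 4575, Σy² = 15789.4652
Sxx = Σx² − (Σx)²/n = 4575 − 3321.125 = 1253.875
Sxy = Σxy − (Σx)(Σy)/n = 8329.9 − 6539.1525 = 1790.7475
Syy = Σy² − (Σy)²/n = 15789.4652 − 12875.31045 = 2914.15475
r = Sxy/√(Sxx·Syy) = 1790.7475/√(3653985.787156) = 1790.7475/1911.540161 = 0.936809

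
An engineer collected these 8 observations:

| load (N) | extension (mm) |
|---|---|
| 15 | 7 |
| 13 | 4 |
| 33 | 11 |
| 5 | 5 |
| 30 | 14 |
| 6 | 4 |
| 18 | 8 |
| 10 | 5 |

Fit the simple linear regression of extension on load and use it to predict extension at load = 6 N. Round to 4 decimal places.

n = 8, Σx = 130, Σy = 58, Σxy = 1183, Σx² = 2868
Sxx = Σx² − (Σx)²/n = 2868 − 2112.5 = 755.5
Sxy = Σxy − (Σx)(Σy)/n = 1183 − 942.5 = 240.5
b = Sxy/Sxx = 240.5/755.5 = 0.318332
a = ȳ − b·x̄ = 7.25 − 0.318332·16.25 = 2.077101
ŷ(6) = a + b·6 = 2.077101 + 0.318332·6 = 3.987095

3.9871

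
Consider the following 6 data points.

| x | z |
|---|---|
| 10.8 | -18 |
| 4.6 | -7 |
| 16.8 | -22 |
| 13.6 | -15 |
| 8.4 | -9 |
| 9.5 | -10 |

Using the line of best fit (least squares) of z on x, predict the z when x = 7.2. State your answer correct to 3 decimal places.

-9.270

n = 6, Σx = 63.7, Σy = -81, Σxy = -970.8, Σx² = 765.81
Sxx = Σx² − (Σx)²/n = 765.81 − 676.281667 = 89.528333
Sxy = Σxy − (Σx)(Σy)/n = -970.8 − (-859.95) = -110.85
b = Sxy/Sxx = -110.85/89.528333 = -1.238156
a = ȳ − b·x̄ = -13.5 − (-1.238156)·10.616667 = -0.354916
ŷ(7.2) = a + b·7.2 = -0.354916 + (-1.238156)·7.2 = -9.269635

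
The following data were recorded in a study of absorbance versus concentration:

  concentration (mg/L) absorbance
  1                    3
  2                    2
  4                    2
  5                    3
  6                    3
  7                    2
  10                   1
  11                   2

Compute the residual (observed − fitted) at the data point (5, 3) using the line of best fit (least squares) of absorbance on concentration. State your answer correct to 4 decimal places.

0.6686

n = 8, Σx = 46, Σy = 18, Σxy = 94, Σx² = 352
Sxx = Σx² − (Σx)²/n = 352 − 264.5 = 87.5
Sxy = Σxy − (Σx)(Σy)/n = 94 − 103.5 = -9.5
b = Sxy/Sxx = -9.5/87.5 = -0.108571
a = ȳ − b·x̄ = 2.25 − (-0.108571)·5.75 = 2.874286
ŷ(5) = 2.874286 + (-0.108571)·5 = 2.331429
residual = y − ŷ = 3 − 2.331429 = 0.668571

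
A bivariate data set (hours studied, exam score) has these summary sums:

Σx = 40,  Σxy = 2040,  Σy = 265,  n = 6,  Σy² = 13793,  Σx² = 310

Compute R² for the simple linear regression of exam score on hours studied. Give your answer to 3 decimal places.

Sxx = Σx² − (Σx)²/n = 310 − 266.666667 = 43.333333
Sxy = Σxy − (Σx)(Σy)/n = 2040 − 1766.666667 = 273.333333
Syy = Σy² − (Σy)²/n = 13793 − 11704.166667 = 2088.833333
R² = Sxy²/(Sxx·Syy) = (273.333333)²/(43.333333·2088.833333) = 0.825390

0.825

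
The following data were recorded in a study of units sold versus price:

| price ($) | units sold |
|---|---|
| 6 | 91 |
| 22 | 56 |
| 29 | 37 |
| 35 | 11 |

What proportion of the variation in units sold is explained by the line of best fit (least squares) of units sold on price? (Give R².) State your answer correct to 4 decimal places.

n = 4, Σx = 92, Σy = 195, Σxy = 3236, Σx² = 2586, Σy² = 12907
Sxx = Σx² − (Σx)²/n = 2586 − 2116 = 470
Sxy = Σxy − (Σx)(Σy)/n = 3236 − 4485 = -1249
Syy = Σy² − (Σy)²/n = 12907 − 9506.25 = 3400.75
R² = Sxy²/(Sxx·Syy) = (-1249)²/(470·3400.75) = 0.976006

0.9760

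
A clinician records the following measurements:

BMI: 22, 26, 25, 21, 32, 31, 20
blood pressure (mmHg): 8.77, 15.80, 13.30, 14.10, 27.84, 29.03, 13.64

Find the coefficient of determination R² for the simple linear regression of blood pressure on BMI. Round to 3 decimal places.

n = 7, Σx = 177, Σy = 122.48, Σxy = 3295.95, Σx² = 4611, Σy² = 2506.109
Sxx = Σx² − (Σx)²/n = 4611 − 4475.571429 = 135.428571
Sxy = Σxy − (Σx)(Σy)/n = 3295.95 − 3096.994286 = 198.955714
Syy = Σy² − (Σy)²/n = 2506.109 − 2143.050057 = 363.058943
R² = Sxy²/(Sxx·Syy) = (198.955714)²/(135.428571·363.058943) = 0.805055

0.805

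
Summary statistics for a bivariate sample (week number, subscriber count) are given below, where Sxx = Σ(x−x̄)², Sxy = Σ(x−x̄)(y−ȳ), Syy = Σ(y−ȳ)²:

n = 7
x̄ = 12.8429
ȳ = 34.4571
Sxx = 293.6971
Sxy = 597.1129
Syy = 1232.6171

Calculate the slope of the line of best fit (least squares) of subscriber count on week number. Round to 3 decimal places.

b = Sxy/Sxx = 597.1129/293.6971 = 2.033091

2.033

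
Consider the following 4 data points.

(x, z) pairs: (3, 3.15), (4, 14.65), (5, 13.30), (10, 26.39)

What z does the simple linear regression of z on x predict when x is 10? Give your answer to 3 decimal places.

n = 4, Σx = 22, Σy = 57.49, Σxy = 398.45, Σx² = 150
Sxx = Σx² − (Σx)²/n = 150 − 121 = 29
Sxy = Σxy − (Σx)(Σy)/n = 398.45 − 316.195 = 82.255
b = Sxy/Sxx = 82.255/29 = 2.836379
a = ȳ − b·x̄ = 14.3725 − 2.836379·5.5 = -1.227586
ŷ(10) = a + b·10 = -1.227586 + 2.836379·10 = 27.136207

27.136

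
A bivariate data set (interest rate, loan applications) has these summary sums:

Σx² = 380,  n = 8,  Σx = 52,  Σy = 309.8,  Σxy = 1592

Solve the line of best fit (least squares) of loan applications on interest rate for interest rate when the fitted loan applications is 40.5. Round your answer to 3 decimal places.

6.323

Sxx = Σx² − (Σx)²/n = 380 − 338 = 42
Sxy = Σxy − (Σx)(Σy)/n = 1592 − 2013.7 = -421.7
b = Sxy/Sxx = -421.7/42 = -10.040476
a = ȳ − b·x̄ = 38.725 − (-10.040476)·6.5 = 103.988095
Set a + b·x = 40.5: x = (40.5 − 103.988095) / (-10.040476) = 6.323216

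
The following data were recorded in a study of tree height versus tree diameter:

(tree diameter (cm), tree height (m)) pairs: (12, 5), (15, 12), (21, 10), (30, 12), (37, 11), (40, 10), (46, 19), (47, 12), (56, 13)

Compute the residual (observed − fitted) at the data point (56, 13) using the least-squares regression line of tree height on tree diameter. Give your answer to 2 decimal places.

-1.76

n = 9, Σx = 304, Σy = 104, Σxy = 3783, Σx² = 12140
Sxx = Σx² − (Σx)²/n = 12140 − 10268.444444 = 1871.555556
Sxy = Σxy − (Σx)(Σy)/n = 3783 − 3512.888889 = 270.111111
b = Sxy/Sxx = 270.111111/1871.555556 = 0.144324
a = ȳ − b·x̄ = 11.555556 − 0.144324·33.777778 = 6.680598
ŷ(56) = 6.680598 + 0.144324·56 = 14.762764
residual = y − ŷ = 13 − 14.762764 = -1.762764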